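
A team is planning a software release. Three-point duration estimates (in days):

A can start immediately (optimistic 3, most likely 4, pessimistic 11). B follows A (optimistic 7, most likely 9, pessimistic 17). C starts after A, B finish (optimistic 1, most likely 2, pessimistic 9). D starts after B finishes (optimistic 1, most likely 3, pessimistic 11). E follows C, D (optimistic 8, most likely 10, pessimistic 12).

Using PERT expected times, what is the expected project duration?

29 days

te_A = (3 + 4·4 + 11)/6 = 30/6 = 5
te_B = (7 + 4·9 + 17)/6 = 60/6 = 10
te_C = (1 + 4·2 + 9)/6 = 18/6 = 3
te_D = (1 + 4·3 + 11)/6 = 24/6 = 4
te_E = (8 + 4·10 + 12)/6 = 60/6 = 10

Forward pass:
ES_A = 0; EF_A = 5
ES_B = 5; EF_B = 5+10 = 15
ES_C = max(EF_A=5, EF_B=15) = 15; EF_C = 15+3 = 18
ES_D = 15; EF_D = 15+4 = 19
ES_E = max(EF_C=18, EF_D=19) = 19; EF_E = 19+10 = 29
Expected project duration μ = 29 days. Critical path: A → B → D → E.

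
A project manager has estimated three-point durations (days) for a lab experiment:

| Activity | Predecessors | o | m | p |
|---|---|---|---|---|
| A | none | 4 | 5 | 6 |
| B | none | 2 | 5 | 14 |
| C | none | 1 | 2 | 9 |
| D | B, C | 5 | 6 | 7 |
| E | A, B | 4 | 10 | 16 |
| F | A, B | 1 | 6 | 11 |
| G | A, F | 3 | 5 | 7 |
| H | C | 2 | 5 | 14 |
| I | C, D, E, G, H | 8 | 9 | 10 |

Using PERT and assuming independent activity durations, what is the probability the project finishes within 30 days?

0.930

te_A = (4 + 4·5 + 6)/6 = 30/6 = 5; σ²_A = ((6−4)/6)² = 0.111
te_B = (2 + 4·5 + 14)/6 = 36/6 = 6; σ²_B = ((14−2)/6)² = 4.000
te_C = (1 + 4·2 + 9)/6 = 18/6 = 3; σ²_C = ((9−1)/6)² = 1.778
te_D = (5 + 4·6 + 7)/6 = 36/6 = 6; σ²_D = ((7−5)/6)² = 0.111
te_E = (4 + 4·10 + 16)/6 = 60/6 = 10; σ²_E = ((16−4)/6)² = 4.000
te_F = (1 + 4·6 + 11)/6 = 36/6 = 6; σ²_F = ((11−1)/6)² = 2.778
te_G = (3 + 4·5 + 7)/6 = 30/6 = 5; σ²_G = ((7−3)/6)² = 0.444
te_H = (2 + 4·5 + 14)/6 = 36/6 = 6; σ²_H = ((14−2)/6)² = 4.000
te_I = (8 + 4·9 + 10)/6 = 54/6 = 9; σ²_I = ((10−8)/6)² = 0.111

Forward pass:
ES_A = 0; EF_A = 5
ES_B = 0; EF_B = 6
ES_C = 0; EF_C = 3
ES_D = max(EF_B=6, EF_C=3) = 6; EF_D = 6+6 = 12
ES_E = max(EF_A=5, EF_B=6) = 6; EF_E = 6+10 = 16
ES_F = max(EF_A=5, EF_B=6) = 6; EF_F = 6+6 = 12
ES_G = max(EF_A=5, EF_F=12) = 12; EF_G = 12+5 = 17
ES_H = 3; EF_H = 3+6 = 9
ES_I = max(EF_C=3, EF_D=12, EF_E=16, EF_G=17, EF_H=9) = 17; EF_I = 17+9 = 26
Expected project duration μ = 26 days. Critical path: B → F → G → I.

Variance along critical path = 4.000 + 2.778 + 0.444 + 0.111 = 7.333; σ = √7.333 = 2.708 days.
Z = (30 − 26) / 2.708 = 1.477
P(T ≤ 30) = Φ(1.477) ≈ 0.930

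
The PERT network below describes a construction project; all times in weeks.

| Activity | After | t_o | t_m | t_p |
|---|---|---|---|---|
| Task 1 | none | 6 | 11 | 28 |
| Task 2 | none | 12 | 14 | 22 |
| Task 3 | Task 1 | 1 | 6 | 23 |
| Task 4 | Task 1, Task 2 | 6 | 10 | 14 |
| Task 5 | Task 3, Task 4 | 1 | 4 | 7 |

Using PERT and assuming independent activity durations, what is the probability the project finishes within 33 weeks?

0.955

te_Task 1 = (6 + 4·11 + 28)/6 = 78/6 = 13; σ²_Task 1 = ((28−6)/6)² = 13.444
te_Task 2 = (12 + 4·14 + 22)/6 = 90/6 = 15; σ²_Task 2 = ((22−12)/6)² = 2.778
te_Task 3 = (1 + 4·6 + 23)/6 = 48/6 = 8; σ²_Task 3 = ((23−1)/6)² = 13.444
te_Task 4 = (6 + 4·10 + 14)/6 = 60/6 = 10; σ²_Task 4 = ((14−6)/6)² = 1.778
te_Task 5 = (1 + 4·4 + 7)/6 = 24/6 = 4; σ²_Task 5 = ((7−1)/6)² = 1.000

Forward pass:
ES_Task 1 = 0; EF_Task 1 = 13
ES_Task 2 = 0; EF_Task 2 = 15
ES_Task 3 = 13; EF_Task 3 = 13+8 = 21
ES_Task 4 = max(EF_Task 1=13, EF_Task 2=15) = 15; EF_Task 4 = 15+10 = 25
ES_Task 5 = max(EF_Task 3=21, EF_Task 4=25) = 25; EF_Task 5 = 25+4 = 29
Expected project duration μ = 29 weeks. Critical path: Task 2 → Task 4 → Task 5.

Variance along critical path = 2.778 + 1.778 + 1.000 = 5.556; σ = √5.556 = 2.357 weeks.
Z = (33 − 29) / 2.357 = 1.697
P(T ≤ 33) = Φ(1.697) ≈ 0.955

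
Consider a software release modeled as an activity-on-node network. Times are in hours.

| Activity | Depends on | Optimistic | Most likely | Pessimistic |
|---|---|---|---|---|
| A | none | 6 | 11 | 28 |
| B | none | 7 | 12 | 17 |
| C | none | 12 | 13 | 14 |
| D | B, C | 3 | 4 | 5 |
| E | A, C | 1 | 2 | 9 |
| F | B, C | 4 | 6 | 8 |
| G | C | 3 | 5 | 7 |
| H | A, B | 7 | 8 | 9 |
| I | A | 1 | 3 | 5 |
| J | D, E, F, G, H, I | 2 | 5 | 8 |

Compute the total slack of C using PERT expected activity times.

te_A = (6 + 4·11 + 28)/6 = 78/6 = 13
te_B = (7 + 4·12 + 17)/6 = 72/6 = 12
te_C = (12 + 4·13 + 14)/6 = 78/6 = 13
te_D = (3 + 4·4 + 5)/6 = 24/6 = 4
te_E = (1 + 4·2 + 9)/6 = 18/6 = 3
te_F = (4 + 4·6 + 8)/6 = 36/6 = 6
te_G = (3 + 4·5 + 7)/6 = 30/6 = 5
te_H = (7 + 4·8 + 9)/6 = 48/6 = 8
te_I = (1 + 4·3 + 5)/6 = 18/6 = 3
te_J = (2 + 4·5 + 8)/6 = 30/6 = 5

Forward pass:
ES_A = 0; EF_A = 13
ES_B = 0; EF_B = 12
ES_C = 0; EF_C = 13
ES_D = max(EF_B=12, EF_C=13) = 13; EF_D = 13+4 = 17
ES_E = max(EF_A=13, EF_C=13) = 13; EF_E = 13+3 = 16
ES_F = max(EF_B=12, EF_C=13) = 13; EF_F = 13+6 = 19
ES_G = 13; EF_G = 13+5 = 18
ES_H = max(EF_A=13, EF_B=12) = 13; EF_H = 13+8 = 21
ES_I = 13; EF_I = 13+3 = 16
ES_J = max(EF_D=17, EF_E=16, EF_F=19, EF_G=18, EF_H=21, EF_I=16) = 21; EF_J = 21+5 = 26
Expected project duration μ = 26 hours. Critical path: A → H → J.

Backward pass:
LF_J = 26; LS_J = 26−5 = 21
LF_I = LS_J = 21; LS_I = 21−3 = 18
LF_H = LS_J = 21; LS_H = 21−8 = 13
LF_G = LS_J = 21; LS_G = 21−5 = 16
LF_F = LS_J = 21; LS_F = 21−6 = 15
LF_E = LS_J = 21; LS_E = 21−3 = 18
LF_D = LS_J = 21; LS_D = 21−4 = 17
LF_C = min(LS_D=17, LS_E=18, LS_F=15, LS_G=16) = 15; LS_C = 15−13 = 2
LF_B = min(LS_D=17, LS_F=15, LS_H=13) = 13; LS_B = 13−12 = 1
LF_A = min(LS_E=18, LS_H=13, LS_I=18) = 13; LS_A = 13−13 = 0
Slack_C = LS_C − ES_C = 2 − 0 = 2

2 hours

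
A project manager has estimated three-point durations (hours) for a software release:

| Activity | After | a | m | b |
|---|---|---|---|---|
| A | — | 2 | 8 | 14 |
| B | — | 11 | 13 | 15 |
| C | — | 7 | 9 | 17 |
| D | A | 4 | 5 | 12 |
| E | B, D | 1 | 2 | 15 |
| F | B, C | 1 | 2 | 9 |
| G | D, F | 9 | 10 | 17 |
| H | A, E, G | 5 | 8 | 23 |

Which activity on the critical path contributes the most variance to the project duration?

te_A = (2 + 4·8 + 14)/6 = 48/6 = 8; σ²_A = ((14−2)/6)² = 4.000
te_B = (11 + 4·13 + 15)/6 = 78/6 = 13; σ²_B = ((15−11)/6)² = 0.444
te_C = (7 + 4·9 + 17)/6 = 60/6 = 10; σ²_C = ((17−7)/6)² = 2.778
te_D = (4 + 4·5 + 12)/6 = 36/6 = 6; σ²_D = ((12−4)/6)² = 1.778
te_E = (1 + 4·2 + 15)/6 = 24/6 = 4; σ²_E = ((15−1)/6)² = 5.444
te_F = (1 + 4·2 + 9)/6 = 18/6 = 3; σ²_F = ((9−1)/6)² = 1.778
te_G = (9 + 4·10 + 17)/6 = 66/6 = 11; σ²_G = ((17−9)/6)² = 1.778
te_H = (5 + 4·8 + 23)/6 = 60/6 = 10; σ²_H = ((23−5)/6)² = 9.000

Forward pass:
ES_A = 0; EF_A = 8
ES_B = 0; EF_B = 13
ES_C = 0; EF_C = 10
ES_D = 8; EF_D = 8+6 = 14
ES_E = max(EF_B=13, EF_D=14) = 14; EF_E = 14+4 = 18
ES_F = max(EF_B=13, EF_C=10) = 13; EF_F = 13+3 = 16
ES_G = max(EF_D=14, EF_F=16) = 16; EF_G = 16+11 = 27
ES_H = max(EF_A=8, EF_E=18, EF_G=27) = 27; EF_H = 27+10 = 37
Expected project duration μ = 37 hours. Critical path: B → F → G → H.

Variances on critical path: σ²_B=0.444, σ²_F=1.778, σ²_G=1.778, σ²_H=9.000.
Largest is σ²_H = 9.000.

H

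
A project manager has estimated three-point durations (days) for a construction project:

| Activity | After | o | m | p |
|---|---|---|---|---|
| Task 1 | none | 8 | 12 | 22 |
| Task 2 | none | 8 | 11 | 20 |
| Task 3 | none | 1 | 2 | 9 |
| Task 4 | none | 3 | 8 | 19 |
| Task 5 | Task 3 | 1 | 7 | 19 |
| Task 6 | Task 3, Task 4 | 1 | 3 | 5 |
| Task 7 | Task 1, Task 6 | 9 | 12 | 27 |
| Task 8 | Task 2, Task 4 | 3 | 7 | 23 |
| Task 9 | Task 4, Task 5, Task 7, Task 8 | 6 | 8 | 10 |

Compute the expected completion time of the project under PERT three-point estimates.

35 days

te_Task 1 = (8 + 4·12 + 22)/6 = 78/6 = 13
te_Task 2 = (8 + 4·11 + 20)/6 = 72/6 = 12
te_Task 3 = (1 + 4·2 + 9)/6 = 18/6 = 3
te_Task 4 = (3 + 4·8 + 19)/6 = 54/6 = 9
te_Task 5 = (1 + 4·7 + 19)/6 = 48/6 = 8
te_Task 6 = (1 + 4·3 + 5)/6 = 18/6 = 3
te_Task 7 = (9 + 4·12 + 27)/6 = 84/6 = 14
te_Task 8 = (3 + 4·7 + 23)/6 = 54/6 = 9
te_Task 9 = (6 + 4·8 + 10)/6 = 48/6 = 8

Forward pass:
ES_Task 1 = 0; EF_Task 1 = 13
ES_Task 2 = 0; EF_Task 2 = 12
ES_Task 3 = 0; EF_Task 3 = 3
ES_Task 4 = 0; EF_Task 4 = 9
ES_Task 5 = 3; EF_Task 5 = 3+8 = 11
ES_Task 6 = max(EF_Task 3=3, EF_Task 4=9) = 9; EF_Task 6 = 9+3 = 12
ES_Task 7 = max(EF_Task 1=13, EF_Task 6=12) = 13; EF_Task 7 = 13+14 = 27
ES_Task 8 = max(EF_Task 2=12, EF_Task 4=9) = 12; EF_Task 8 = 12+9 = 21
ES_Task 9 = max(EF_Task 4=9, EF_Task 5=11, EF_Task 7=27, EF_Task 8=21) = 27; EF_Task 9 = 27+8 = 35
Expected project duration μ = 35 days. Critical path: Task 1 → Task 7 → Task 9.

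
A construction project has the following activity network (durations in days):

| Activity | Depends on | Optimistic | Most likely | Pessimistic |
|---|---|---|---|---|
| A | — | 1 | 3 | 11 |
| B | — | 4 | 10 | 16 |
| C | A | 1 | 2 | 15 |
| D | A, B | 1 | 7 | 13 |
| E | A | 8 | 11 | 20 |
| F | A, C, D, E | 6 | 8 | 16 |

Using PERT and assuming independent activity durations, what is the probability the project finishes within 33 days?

te_A = (1 + 4·3 + 11)/6 = 24/6 = 4; σ²_A = ((11−1)/6)² = 2.778
te_B = (4 + 4·10 + 16)/6 = 60/6 = 10; σ²_B = ((16−4)/6)² = 4.000
te_C = (1 + 4·2 + 15)/6 = 24/6 = 4; σ²_C = ((15−1)/6)² = 5.444
te_D = (1 + 4·7 + 13)/6 = 42/6 = 7; σ²_D = ((13−1)/6)² = 4.000
te_E = (8 + 4·11 + 20)/6 = 72/6 = 12; σ²_E = ((20−8)/6)² = 4.000
te_F = (6 + 4·8 + 16)/6 = 54/6 = 9; σ²_F = ((16−6)/6)² = 2.778

Forward pass:
ES_A = 0; EF_A = 4
ES_B = 0; EF_B = 10
ES_C = 4; EF_C = 4+4 = 8
ES_D = max(EF_A=4, EF_B=10) = 10; EF_D = 10+7 = 17
ES_E = 4; EF_E = 4+12 = 16
ES_F = max(EF_A=4, EF_C=8, EF_D=17, EF_E=16) = 17; EF_F = 17+9 = 26
Expected project duration μ = 26 days. Critical path: B → D → F.

Variance along critical path = 4.000 + 4.000 + 2.778 = 10.778; σ = √10.778 = 3.283 days.
Z = (33 − 26) / 3.283 = 2.132
P(T ≤ 33) = Φ(2.132) ≈ 0.984

0.984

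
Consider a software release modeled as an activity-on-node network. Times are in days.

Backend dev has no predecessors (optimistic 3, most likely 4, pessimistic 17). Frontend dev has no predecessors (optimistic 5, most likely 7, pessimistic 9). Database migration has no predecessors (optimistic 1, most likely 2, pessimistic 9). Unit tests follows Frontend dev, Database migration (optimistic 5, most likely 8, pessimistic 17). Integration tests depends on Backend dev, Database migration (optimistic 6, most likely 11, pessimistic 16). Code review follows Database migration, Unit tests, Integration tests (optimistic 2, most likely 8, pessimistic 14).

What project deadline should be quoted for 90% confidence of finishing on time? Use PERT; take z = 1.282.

29.5 days

te_Backend dev = (3 + 4·4 + 17)/6 = 36/6 = 6; σ²_Backend dev = ((17−3)/6)² = 5.444
te_Frontend dev = (5 + 4·7 + 9)/6 = 42/6 = 7; σ²_Frontend dev = ((9−5)/6)² = 0.444
te_Database migration = (1 + 4·2 + 9)/6 = 18/6 = 3; σ²_Database migration = ((9−1)/6)² = 1.778
te_Unit tests = (5 + 4·8 + 17)/6 = 54/6 = 9; σ²_Unit tests = ((17−5)/6)² = 4.000
te_Integration tests = (6 + 4·11 + 16)/6 = 66/6 = 11; σ²_Integration tests = ((16−6)/6)² = 2.778
te_Code review = (2 + 4·8 + 14)/6 = 48/6 = 8; σ²_Code review = ((14−2)/6)² = 4.000

Forward pass:
ES_Backend dev = 0; EF_Backend dev = 6
ES_Frontend dev = 0; EF_Frontend dev = 7
ES_Database migration = 0; EF_Database migration = 3
ES_Unit tests = max(EF_Frontend dev=7, EF_Database migration=3) = 7; EF_Unit tests = 7+9 = 16
ES_Integration tests = max(EF_Backend dev=6, EF_Database migration=3) = 6; EF_Integration tests = 6+11 = 17
ES_Code review = max(EF_Database migration=3, EF_Unit tests=16, EF_Integration tests=17) = 17; EF_Code review = 17+8 = 25
Expected project duration μ = 25 days. Critical path: Backend dev → Integration tests → Code review.

Variance along critical path = 5.444 + 2.778 + 4.000 = 12.222; σ = 3.496 days.
D = μ + z·σ = 25 + 1.282·3.496 = 29.5 days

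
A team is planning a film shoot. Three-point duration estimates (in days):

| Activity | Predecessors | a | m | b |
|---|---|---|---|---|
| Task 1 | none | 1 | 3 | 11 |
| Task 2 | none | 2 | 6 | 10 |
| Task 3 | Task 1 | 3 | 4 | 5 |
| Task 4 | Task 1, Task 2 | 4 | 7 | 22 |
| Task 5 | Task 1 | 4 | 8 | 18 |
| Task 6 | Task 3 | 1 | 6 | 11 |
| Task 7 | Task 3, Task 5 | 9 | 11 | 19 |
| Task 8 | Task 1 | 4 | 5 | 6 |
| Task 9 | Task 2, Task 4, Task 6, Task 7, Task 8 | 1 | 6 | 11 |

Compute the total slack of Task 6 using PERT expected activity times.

11 days

te_Task 1 = (1 + 4·3 + 11)/6 = 24/6 = 4
te_Task 2 = (2 + 4·6 + 10)/6 = 36/6 = 6
te_Task 3 = (3 + 4·4 + 5)/6 = 24/6 = 4
te_Task 4 = (4 + 4·7 + 22)/6 = 54/6 = 9
te_Task 5 = (4 + 4·8 + 18)/6 = 54/6 = 9
te_Task 6 = (1 + 4·6 + 11)/6 = 36/6 = 6
te_Task 7 = (9 + 4·11 + 19)/6 = 72/6 = 12
te_Task 8 = (4 + 4·5 + 6)/6 = 30/6 = 5
te_Task 9 = (1 + 4·6 + 11)/6 = 36/6 = 6

Forward pass:
ES_Task 1 = 0; EF_Task 1 = 4
ES_Task 2 = 0; EF_Task 2 = 6
ES_Task 3 = 4; EF_Task 3 = 4+4 = 8
ES_Task 4 = max(EF_Task 1=4, EF_Task 2=6) = 6; EF_Task 4 = 6+9 = 15
ES_Task 5 = 4; EF_Task 5 = 4+9 = 13
ES_Task 6 = 8; EF_Task 6 = 8+6 = 14
ES_Task 7 = max(EF_Task 3=8, EF_Task 5=13) = 13; EF_Task 7 = 13+12 = 25
ES_Task 8 = 4; EF_Task 8 = 4+5 = 9
ES_Task 9 = max(EF_Task 2=6, EF_Task 4=15, EF_Task 6=14, EF_Task 7=25, EF_Task 8=9) = 25; EF_Task 9 = 25+6 = 31
Expected project duration μ = 31 days. Critical path: Task 1 → Task 5 → Task 7 → Task 9.

Backward pass:
LF_Task 9 = 31; LS_Task 9 = 31−6 = 25
LF_Task 8 = LS_Task 9 = 25; LS_Task 8 = 25−5 = 20
LF_Task 7 = LS_Task 9 = 25; LS_Task 7 = 25−12 = 13
LF_Task 6 = LS_Task 9 = 25; LS_Task 6 = 25−6 = 19
LF_Task 5 = LS_Task 7 = 13; LS_Task 5 = 13−9 = 4
LF_Task 4 = LS_Task 9 = 25; LS_Task 4 = 25−9 = 16
LF_Task 3 = min(LS_Task 6=19, LS_Task 7=13) = 13; LS_Task 3 = 13−4 = 9
LF_Task 2 = min(LS_Task 4=16, LS_Task 9=25) = 16; LS_Task 2 = 16−6 = 10
LF_Task 1 = min(LS_Task 3=9, LS_Task 4=16, LS_Task 5=4, LS_Task 8=20) = 4; LS_Task 1 = 4−4 = 0
Slack_Task 6 = LS_Task 6 − ES_Task 6 = 19 − 8 = 11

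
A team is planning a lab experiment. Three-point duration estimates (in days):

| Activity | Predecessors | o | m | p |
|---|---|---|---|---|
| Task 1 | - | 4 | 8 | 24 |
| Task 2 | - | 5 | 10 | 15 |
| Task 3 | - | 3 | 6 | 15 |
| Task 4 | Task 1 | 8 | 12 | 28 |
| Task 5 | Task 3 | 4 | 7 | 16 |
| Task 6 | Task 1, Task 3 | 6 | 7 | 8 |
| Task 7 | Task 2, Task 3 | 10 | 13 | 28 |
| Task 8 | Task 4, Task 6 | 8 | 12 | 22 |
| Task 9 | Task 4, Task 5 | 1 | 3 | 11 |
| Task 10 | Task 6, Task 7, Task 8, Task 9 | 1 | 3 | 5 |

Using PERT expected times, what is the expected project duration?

te_Task 1 = (4 + 4·8 + 24)/6 = 60/6 = 10
te_Task 2 = (5 + 4·10 + 15)/6 = 60/6 = 10
te_Task 3 = (3 + 4·6 + 15)/6 = 42/6 = 7
te_Task 4 = (8 + 4·12 + 28)/6 = 84/6 = 14
te_Task 5 = (4 + 4·7 + 16)/6 = 48/6 = 8
te_Task 6 = (6 + 4·7 + 8)/6 = 42/6 = 7
te_Task 7 = (10 + 4·13 + 28)/6 = 90/6 = 15
te_Task 8 = (8 + 4·12 + 22)/6 = 78/6 = 13
te_Task 9 = (1 + 4·3 + 11)/6 = 24/6 = 4
te_Task 10 = (1 + 4·3 + 5)/6 = 18/6 = 3

Forward pass:
ES_Task 1 = 0; EF_Task 1 = 10
ES_Task 2 = 0; EF_Task 2 = 10
ES_Task 3 = 0; EF_Task 3 = 7
ES_Task 4 = 10; EF_Task 4 = 10+14 = 24
ES_Task 5 = 7; EF_Task 5 = 7+8 = 15
ES_Task 6 = max(EF_Task 1=10, EF_Task 3=7) = 10; EF_Task 6 = 10+7 = 17
ES_Task 7 = max(EF_Task 2=10, EF_Task 3=7) = 10; EF_Task 7 = 10+15 = 25
ES_Task 8 = max(EF_Task 4=24, EF_Task 6=17) = 24; EF_Task 8 = 24+13 = 37
ES_Task 9 = max(EF_Task 4=24, EF_Task 5=15) = 24; EF_Task 9 = 24+4 = 28
ES_Task 10 = max(EF_Task 6=17, EF_Task 7=25, EF_Task 8=37, EF_Task 9=28) = 37; EF_Task 10 = 37+3 = 40
Expected project duration μ = 40 days. Critical path: Task 1 → Task 4 → Task 8 → Task 10.

40 days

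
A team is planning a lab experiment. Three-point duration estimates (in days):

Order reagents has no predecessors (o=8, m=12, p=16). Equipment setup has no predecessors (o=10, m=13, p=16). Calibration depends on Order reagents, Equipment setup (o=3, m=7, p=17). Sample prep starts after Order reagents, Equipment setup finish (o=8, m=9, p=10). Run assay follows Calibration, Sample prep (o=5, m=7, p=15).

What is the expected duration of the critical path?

te_Order reagents = (8 + 4·12 + 16)/6 = 72/6 = 12
te_Equipment setup = (10 + 4·13 + 16)/6 = 78/6 = 13
te_Calibration = (3 + 4·7 + 17)/6 = 48/6 = 8
te_Sample prep = (8 + 4·9 + 10)/6 = 54/6 = 9
te_Run assay = (5 + 4·7 + 15)/6 = 48/6 = 8

Forward pass:
ES_Order reagents = 0; EF_Order reagents = 12
ES_Equipment setup = 0; EF_Equipment setup = 13
ES_Calibration = max(EF_Order reagents=12, EF_Equipment setup=13) = 13; EF_Calibration = 13+8 = 21
ES_Sample prep = max(EF_Order reagents=12, EF_Equipment setup=13) = 13; EF_Sample prep = 13+9 = 22
ES_Run assay = max(EF_Calibration=21, EF_Sample prep=22) = 22; EF_Run assay = 22+8 = 30
Expected project duration μ = 30 days. Critical path: Equipment setup → Sample prep → Run assay.

30 days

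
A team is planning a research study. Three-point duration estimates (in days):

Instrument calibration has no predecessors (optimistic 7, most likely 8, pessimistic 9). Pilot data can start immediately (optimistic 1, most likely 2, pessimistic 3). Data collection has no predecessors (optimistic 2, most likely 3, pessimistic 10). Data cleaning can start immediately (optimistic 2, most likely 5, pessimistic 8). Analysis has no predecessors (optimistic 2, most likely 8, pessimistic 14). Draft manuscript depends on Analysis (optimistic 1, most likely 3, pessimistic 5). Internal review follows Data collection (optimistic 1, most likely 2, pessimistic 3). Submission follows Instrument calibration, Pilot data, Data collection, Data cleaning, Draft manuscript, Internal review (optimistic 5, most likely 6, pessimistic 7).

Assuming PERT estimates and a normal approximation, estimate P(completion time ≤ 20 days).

0.920

te_Instrument calibration = (7 + 4·8 + 9)/6 = 48/6 = 8; σ²_Instrument calibration = ((9−7)/6)² = 0.111
te_Pilot data = (1 + 4·2 + 3)/6 = 12/6 = 2; σ²_Pilot data = ((3−1)/6)² = 0.111
te_Data collection = (2 + 4·3 + 10)/6 = 24/6 = 4; σ²_Data collection = ((10−2)/6)² = 1.778
te_Data cleaning = (2 + 4·5 + 8)/6 = 30/6 = 5; σ²_Data cleaning = ((8−2)/6)² = 1.000
te_Analysis = (2 + 4·8 + 14)/6 = 48/6 = 8; σ²_Analysis = ((14−2)/6)² = 4.000
te_Draft manuscript = (1 + 4·3 + 5)/6 = 18/6 = 3; σ²_Draft manuscript = ((5−1)/6)² = 0.444
te_Internal review = (1 + 4·2 + 3)/6 = 12/6 = 2; σ²_Internal review = ((3−1)/6)² = 0.111
te_Submission = (5 + 4·6 + 7)/6 = 36/6 = 6; σ²_Submission = ((7−5)/6)² = 0.111

Forward pass:
ES_Instrument calibration = 0; EF_Instrument calibration = 8
ES_Pilot data = 0; EF_Pilot data = 2
ES_Data collection = 0; EF_Data collection = 4
ES_Data cleaning = 0; EF_Data cleaning = 5
ES_Analysis = 0; EF_Analysis = 8
ES_Draft manuscript = 8; EF_Draft manuscript = 8+3 = 11
ES_Internal review = 4; EF_Internal review = 4+2 = 6
ES_Submission = max(EF_Instrument calibration=8, EF_Pilot data=2, EF_Data collection=4, EF_Data cleaning=5, EF_Draft manuscript=11, EF_Internal review=6) = 11; EF_Submission = 11+6 = 17
Expected project duration μ = 17 days. Critical path: Analysis → Draft manuscript → Submission.

Variance along critical path = 4.000 + 0.444 + 0.111 = 4.556; σ = √4.556 = 2.134 days.
Z = (20 − 17) / 2.134 = 1.406
P(T ≤ 20) = Φ(1.406) ≈ 0.920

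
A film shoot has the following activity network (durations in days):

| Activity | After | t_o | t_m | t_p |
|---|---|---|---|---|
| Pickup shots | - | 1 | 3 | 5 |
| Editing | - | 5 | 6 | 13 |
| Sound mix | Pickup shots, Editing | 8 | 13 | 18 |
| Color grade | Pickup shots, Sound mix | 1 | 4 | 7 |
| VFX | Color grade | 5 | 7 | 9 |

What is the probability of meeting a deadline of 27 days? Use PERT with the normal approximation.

0.051

te_Pickup shots = (1 + 4·3 + 5)/6 = 18/6 = 3; σ²_Pickup shots = ((5−1)/6)² = 0.444
te_Editing = (5 + 4·6 + 13)/6 = 42/6 = 7; σ²_Editing = ((13−5)/6)² = 1.778
te_Sound mix = (8 + 4·13 + 18)/6 = 78/6 = 13; σ²_Sound mix = ((18−8)/6)² = 2.778
te_Color grade = (1 + 4·4 + 7)/6 = 24/6 = 4; σ²_Color grade = ((7−1)/6)² = 1.000
te_VFX = (5 + 4·7 + 9)/6 = 42/6 = 7; σ²_VFX = ((9−5)/6)² = 0.444

Forward pass:
ES_Pickup shots = 0; EF_Pickup shots = 3
ES_Editing = 0; EF_Editing = 7
ES_Sound mix = max(EF_Pickup shots=3, EF_Editing=7) = 7; EF_Sound mix = 7+13 = 20
ES_Color grade = max(EF_Pickup shots=3, EF_Sound mix=20) = 20; EF_Color grade = 20+4 = 24
ES_VFX = 24; EF_VFX = 24+7 = 31
Expected project duration μ = 31 days. Critical path: Editing → Sound mix → Color grade → VFX.

Variance along critical path = 1.778 + 2.778 + 1.000 + 0.444 = 6.000; σ = √6.000 = 2.449 days.
Z = (27 − 31) / 2.449 = -1.633
P(T ≤ 27) = Φ(-1.633) ≈ 0.051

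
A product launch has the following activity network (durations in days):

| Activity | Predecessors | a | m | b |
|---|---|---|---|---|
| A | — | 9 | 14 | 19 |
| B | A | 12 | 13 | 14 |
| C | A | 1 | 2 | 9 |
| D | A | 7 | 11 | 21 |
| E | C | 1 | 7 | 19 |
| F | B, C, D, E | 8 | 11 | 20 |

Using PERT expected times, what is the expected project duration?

te_A = (9 + 4·14 + 19)/6 = 84/6 = 14
te_B = (12 + 4·13 + 14)/6 = 78/6 = 13
te_C = (1 + 4·2 + 9)/6 = 18/6 = 3
te_D = (7 + 4·11 + 21)/6 = 72/6 = 12
te_E = (1 + 4·7 + 19)/6 = 48/6 = 8
te_F = (8 + 4·11 + 20)/6 = 72/6 = 12

Forward pass:
ES_A = 0; EF_A = 14
ES_B = 14; EF_B = 14+13 = 27
ES_C = 14; EF_C = 14+3 = 17
ES_D = 14; EF_D = 14+12 = 26
ES_E = 17; EF_E = 17+8 = 25
ES_F = max(EF_B=27, EF_C=17, EF_D=26, EF_E=25) = 27; EF_F = 27+12 = 39
Expected project duration μ = 39 days. Critical path: A → B → F.

39 days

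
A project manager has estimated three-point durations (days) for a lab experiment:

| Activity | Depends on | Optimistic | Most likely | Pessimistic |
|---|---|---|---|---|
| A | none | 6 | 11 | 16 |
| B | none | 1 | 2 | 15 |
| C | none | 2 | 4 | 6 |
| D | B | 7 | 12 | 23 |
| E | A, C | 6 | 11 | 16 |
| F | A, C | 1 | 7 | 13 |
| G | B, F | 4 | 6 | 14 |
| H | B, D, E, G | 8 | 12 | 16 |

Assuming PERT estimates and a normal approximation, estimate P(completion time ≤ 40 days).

te_A = (6 + 4·11 + 16)/6 = 66/6 = 11; σ²_A = ((16−6)/6)² = 2.778
te_B = (1 + 4·2 + 15)/6 = 24/6 = 4; σ²_B = ((15−1)/6)² = 5.444
te_C = (2 + 4·4 + 6)/6 = 24/6 = 4; σ²_C = ((6−2)/6)² = 0.444
te_D = (7 + 4·12 + 23)/6 = 78/6 = 13; σ²_D = ((23−7)/6)² = 7.111
te_E = (6 + 4·11 + 16)/6 = 66/6 = 11; σ²_E = ((16−6)/6)² = 2.778
te_F = (1 + 4·7 + 13)/6 = 42/6 = 7; σ²_F = ((13−1)/6)² = 4.000
te_G = (4 + 4·6 + 14)/6 = 42/6 = 7; σ²_G = ((14−4)/6)² = 2.778
te_H = (8 + 4·12 + 16)/6 = 72/6 = 12; σ²_H = ((16−8)/6)² = 1.778

Forward pass:
ES_A = 0; EF_A = 11
ES_B = 0; EF_B = 4
ES_C = 0; EF_C = 4
ES_D = 4; EF_D = 4+13 = 17
ES_E = max(EF_A=11, EF_C=4) = 11; EF_E = 11+11 = 22
ES_F = max(EF_A=11, EF_C=4) = 11; EF_F = 11+7 = 18
ES_G = max(EF_B=4, EF_F=18) = 18; EF_G = 18+7 = 25
ES_H = max(EF_B=4, EF_D=17, EF_E=22, EF_G=25) = 25; EF_H = 25+12 = 37
Expected project duration μ = 37 days. Critical path: A → F → G → H.

Variance along critical path = 2.778 + 4.000 + 2.778 + 1.778 = 11.333; σ = √11.333 = 3.367 days.
Z = (40 − 37) / 3.367 = 0.891
P(T ≤ 40) = Φ(0.891) ≈ 0.814

0.814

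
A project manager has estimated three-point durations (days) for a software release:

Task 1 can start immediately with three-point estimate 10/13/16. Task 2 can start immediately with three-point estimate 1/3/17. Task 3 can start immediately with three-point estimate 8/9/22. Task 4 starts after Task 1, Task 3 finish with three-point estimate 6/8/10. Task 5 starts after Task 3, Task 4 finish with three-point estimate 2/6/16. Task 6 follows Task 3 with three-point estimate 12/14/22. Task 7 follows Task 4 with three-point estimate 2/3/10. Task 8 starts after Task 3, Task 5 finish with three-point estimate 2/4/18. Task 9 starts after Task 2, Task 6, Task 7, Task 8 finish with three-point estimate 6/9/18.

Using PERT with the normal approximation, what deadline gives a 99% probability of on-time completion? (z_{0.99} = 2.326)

te_Task 1 = (10 + 4·13 + 16)/6 = 78/6 = 13; σ²_Task 1 = ((16−10)/6)² = 1.000
te_Task 2 = (1 + 4·3 + 17)/6 = 30/6 = 5; σ²_Task 2 = ((17−1)/6)² = 7.111
te_Task 3 = (8 + 4·9 + 22)/6 = 66/6 = 11; σ²_Task 3 = ((22−8)/6)² = 5.444
te_Task 4 = (6 + 4·8 + 10)/6 = 48/6 = 8; σ²_Task 4 = ((10−6)/6)² = 0.444
te_Task 5 = (2 + 4·6 + 16)/6 = 42/6 = 7; σ²_Task 5 = ((16−2)/6)² = 5.444
te_Task 6 = (12 + 4·14 + 22)/6 = 90/6 = 15; σ²_Task 6 = ((22−12)/6)² = 2.778
te_Task 7 = (2 + 4·3 + 10)/6 = 24/6 = 4; σ²_Task 7 = ((10−2)/6)² = 1.778
te_Task 8 = (2 + 4·4 + 18)/6 = 36/6 = 6; σ²_Task 8 = ((18−2)/6)² = 7.111
te_Task 9 = (6 + 4·9 + 18)/6 = 60/6 = 10; σ²_Task 9 = ((18−6)/6)² = 4.000

Forward pass:
ES_Task 1 = 0; EF_Task 1 = 13
ES_Task 2 = 0; EF_Task 2 = 5
ES_Task 3 = 0; EF_Task 3 = 11
ES_Task 4 = max(EF_Task 1=13, EF_Task 3=11) = 13; EF_Task 4 = 13+8 = 21
ES_Task 5 = max(EF_Task 3=11, EF_Task 4=21) = 21; EF_Task 5 = 21+7 = 28
ES_Task 6 = 11; EF_Task 6 = 11+15 = 26
ES_Task 7 = 21; EF_Task 7 = 21+4 = 25
ES_Task 8 = max(EF_Task 3=11, EF_Task 5=28) = 28; EF_Task 8 = 28+6 = 34
ES_Task 9 = max(EF_Task 2=5, EF_Task 6=26, EF_Task 7=25, EF_Task 8=34) = 34; EF_Task 9 = 34+10 = 44
Expected project duration μ = 44 days. Critical path: Task 1 → Task 4 → Task 5 → Task 8 → Task 9.

Variance along critical path = 1.000 + 0.444 + 5.444 + 7.111 + 4.000 = 18.000; σ = 4.243 days.
D = μ + z·σ = 44 + 2.326·4.243 = 53.9 days

53.9 days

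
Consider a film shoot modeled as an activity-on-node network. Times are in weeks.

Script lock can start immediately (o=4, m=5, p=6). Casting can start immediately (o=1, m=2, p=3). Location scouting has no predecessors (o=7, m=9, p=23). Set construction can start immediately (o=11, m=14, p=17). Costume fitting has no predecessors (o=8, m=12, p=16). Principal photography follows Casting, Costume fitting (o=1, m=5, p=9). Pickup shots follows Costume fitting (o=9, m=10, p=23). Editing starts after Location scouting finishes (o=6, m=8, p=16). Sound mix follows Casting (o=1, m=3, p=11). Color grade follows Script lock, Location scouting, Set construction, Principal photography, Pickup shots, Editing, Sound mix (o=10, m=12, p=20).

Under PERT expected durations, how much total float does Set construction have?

10 weeks

te_Script lock = (4 + 4·5 + 6)/6 = 30/6 = 5
te_Casting = (1 + 4·2 + 3)/6 = 12/6 = 2
te_Location scouting = (7 + 4·9 + 23)/6 = 66/6 = 11
te_Set construction = (11 + 4·14 + 17)/6 = 84/6 = 14
te_Costume fitting = (8 + 4·12 + 16)/6 = 72/6 = 12
te_Principal photography = (1 + 4·5 + 9)/6 = 30/6 = 5
te_Pickup shots = (9 + 4·10 + 23)/6 = 72/6 = 12
te_Editing = (6 + 4·8 + 16)/6 = 54/6 = 9
te_Sound mix = (1 + 4·3 + 11)/6 = 24/6 = 4
te_Color grade = (10 + 4·12 + 20)/6 = 78/6 = 13

Forward pass:
ES_Script lock = 0; EF_Script lock = 5
ES_Casting = 0; EF_Casting = 2
ES_Location scouting = 0; EF_Location scouting = 11
ES_Set construction = 0; EF_Set construction = 14
ES_Costume fitting = 0; EF_Costume fitting = 12
ES_Principal photography = max(EF_Casting=2, EF_Costume fitting=12) = 12; EF_Principal photography = 12+5 = 17
ES_Pickup shots = 12; EF_Pickup shots = 12+12 = 24
ES_Editing = 11; EF_Editing = 11+9 = 20
ES_Sound mix = 2; EF_Sound mix = 2+4 = 6
ES_Color grade = max(EF_Script lock=5, EF_Location scouting=11, EF_Set construction=14, EF_Principal photography=17, EF_Pickup shots=24, EF_Editing=20, EF_Sound mix=6) = 24; EF_Color grade = 24+13 = 37
Expected project duration μ = 37 weeks. Critical path: Costume fitting → Pickup shots → Color grade.

Backward pass:
LF_Color grade = 37; LS_Color grade = 37−13 = 24
LF_Sound mix = LS_Color grade = 24; LS_Sound mix = 24−4 = 20
LF_Editing = LS_Color grade = 24; LS_Editing = 24−9 = 15
LF_Pickup shots = LS_Color grade = 24; LS_Pickup shots = 24−12 = 12
LF_Principal photography = LS_Color grade = 24; LS_Principal photography = 24−5 = 19
LF_Costume fitting = min(LS_Principal photography=19, LS_Pickup shots=12) = 12; LS_Costume fitting = 12−12 = 0
LF_Set construction = LS_Color grade = 24; LS_Set construction = 24−14 = 10
LF_Location scouting = min(LS_Editing=15, LS_Color grade=24) = 15; LS_Location scouting = 15−11 = 4
LF_Casting = min(LS_Principal photography=19, LS_Sound mix=20) = 19; LS_Casting = 19−2 = 17
LF_Script lock = LS_Color grade = 24; LS_Script lock = 24−5 = 19
Slack_Set construction = LS_Set construction − ES_Set construction = 10 − 0 = 10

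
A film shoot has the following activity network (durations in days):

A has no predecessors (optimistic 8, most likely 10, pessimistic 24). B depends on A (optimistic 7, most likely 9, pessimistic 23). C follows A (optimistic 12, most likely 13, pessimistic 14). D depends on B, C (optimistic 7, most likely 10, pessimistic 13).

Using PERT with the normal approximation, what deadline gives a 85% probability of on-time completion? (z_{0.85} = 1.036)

te_A = (8 + 4·10 + 24)/6 = 72/6 = 12; σ²_A = ((24−8)/6)² = 7.111
te_B = (7 + 4·9 + 23)/6 = 66/6 = 11; σ²_B = ((23−7)/6)² = 7.111
te_C = (12 + 4·13 + 14)/6 = 78/6 = 13; σ²_C = ((14−12)/6)² = 0.111
te_D = (7 + 4·10 + 13)/6 = 60/6 = 10; σ²_D = ((13−7)/6)² = 1.000

Forward pass:
ES_A = 0; EF_A = 12
ES_B = 12; EF_B = 12+11 = 23
ES_C = 12; EF_C = 12+13 = 25
ES_D = max(EF_B=23, EF_C=25) = 25; EF_D = 25+10 = 35
Expected project duration μ = 35 days. Critical path: A → C → D.

Variance along critical path = 7.111 + 0.111 + 1.000 = 8.222; σ = 2.867 days.
D = μ + z·σ = 35 + 1.036·2.867 = 38.0 days

38.0 days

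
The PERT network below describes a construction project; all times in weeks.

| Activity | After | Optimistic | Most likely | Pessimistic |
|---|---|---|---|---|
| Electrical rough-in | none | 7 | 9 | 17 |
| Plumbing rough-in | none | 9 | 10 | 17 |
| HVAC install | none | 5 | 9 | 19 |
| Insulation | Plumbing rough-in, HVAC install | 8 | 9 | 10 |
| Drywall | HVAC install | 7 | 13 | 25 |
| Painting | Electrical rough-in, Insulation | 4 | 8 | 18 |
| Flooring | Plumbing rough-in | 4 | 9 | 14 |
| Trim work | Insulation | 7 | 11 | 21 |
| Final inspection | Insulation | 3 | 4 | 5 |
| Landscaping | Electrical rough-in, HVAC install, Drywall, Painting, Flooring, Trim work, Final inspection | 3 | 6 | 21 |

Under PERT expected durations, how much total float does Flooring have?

12 weeks

te_Electrical rough-in = (7 + 4·9 + 17)/6 = 60/6 = 10
te_Plumbing rough-in = (9 + 4·10 + 17)/6 = 66/6 = 11
te_HVAC install = (5 + 4·9 + 19)/6 = 60/6 = 10
te_Insulation = (8 + 4·9 + 10)/6 = 54/6 = 9
te_Drywall = (7 + 4·13 + 25)/6 = 84/6 = 14
te_Painting = (4 + 4·8 + 18)/6 = 54/6 = 9
te_Flooring = (4 + 4·9 + 14)/6 = 54/6 = 9
te_Trim work = (7 + 4·11 + 21)/6 = 72/6 = 12
te_Final inspection = (3 + 4·4 + 5)/6 = 24/6 = 4
te_Landscaping = (3 + 4·6 + 21)/6 = 48/6 = 8

Forward pass:
ES_Electrical rough-in = 0; EF_Electrical rough-in = 10
ES_Plumbing rough-in = 0; EF_Plumbing rough-in = 11
ES_HVAC install = 0; EF_HVAC install = 10
ES_Insulation = max(EF_Plumbing rough-in=11, EF_HVAC install=10) = 11; EF_Insulation = 11+9 = 20
ES_Drywall = 10; EF_Drywall = 10+14 = 24
ES_Painting = max(EF_Electrical rough-in=10, EF_Insulation=20) = 20; EF_Painting = 20+9 = 29
ES_Flooring = 11; EF_Flooring = 11+9 = 20
ES_Trim work = 20; EF_Trim work = 20+12 = 32
ES_Final inspection = 20; EF_Final inspection = 20+4 = 24
ES_Landscaping = max(EF_Electrical rough-in=10, EF_HVAC install=10, EF_Drywall=24, EF_Painting=29, EF_Flooring=20, EF_Trim work=32, EF_Final inspection=24) = 32; EF_Landscaping = 32+8 = 40
Expected project duration μ = 40 weeks. Critical path: Plumbing rough-in → Insulation → Trim work → Landscaping.

Backward pass:
LF_Landscaping = 40; LS_Landscaping = 40−8 = 32
LF_Final inspection = LS_Landscaping = 32; LS_Final inspection = 32−4 = 28
LF_Trim work = LS_Landscaping = 32; LS_Trim work = 32−12 = 20
LF_Flooring = LS_Landscaping = 32; LS_Flooring = 32−9 = 23
LF_Painting = LS_Landscaping = 32; LS_Painting = 32−9 = 23
LF_Drywall = LS_Landscaping = 32; LS_Drywall = 32−14 = 18
LF_Insulation = min(LS_Painting=23, LS_Trim work=20, LS_Final inspection=28) = 20; LS_Insulation = 20−9 = 11
LF_HVAC install = min(LS_Insulation=11, LS_Drywall=18, LS_Landscaping=32) = 11; LS_HVAC install = 11−10 = 1
LF_Plumbing rough-in = min(LS_Insulation=11, LS_Flooring=23) = 11; LS_Plumbing rough-in = 11−11 = 0
LF_Electrical rough-in = min(LS_Painting=23, LS_Landscaping=32) = 23; LS_Electrical rough-in = 23−10 = 13
Slack_Flooring = LS_Flooring − ES_Flooring = 23 − 11 = 12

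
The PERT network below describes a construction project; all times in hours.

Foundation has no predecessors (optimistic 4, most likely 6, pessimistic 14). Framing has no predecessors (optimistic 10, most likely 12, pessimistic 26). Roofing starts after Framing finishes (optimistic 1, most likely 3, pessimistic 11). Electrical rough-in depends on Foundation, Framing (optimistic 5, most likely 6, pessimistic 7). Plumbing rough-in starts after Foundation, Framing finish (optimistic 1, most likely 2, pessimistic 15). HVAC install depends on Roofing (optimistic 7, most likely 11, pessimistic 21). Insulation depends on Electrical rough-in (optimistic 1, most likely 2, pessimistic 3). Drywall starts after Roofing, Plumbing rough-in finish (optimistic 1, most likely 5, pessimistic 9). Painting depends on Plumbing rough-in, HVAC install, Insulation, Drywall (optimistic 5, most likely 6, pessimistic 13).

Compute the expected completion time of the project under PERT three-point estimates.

te_Foundation = (4 + 4·6 + 14)/6 = 42/6 = 7
te_Framing = (10 + 4·12 + 26)/6 = 84/6 = 14
te_Roofing = (1 + 4·3 + 11)/6 = 24/6 = 4
te_Electrical rough-in = (5 + 4·6 + 7)/6 = 36/6 = 6
te_Plumbing rough-in = (1 + 4·2 + 15)/6 = 24/6 = 4
te_HVAC install = (7 + 4·11 + 21)/6 = 72/6 = 12
te_Insulation = (1 + 4·2 + 3)/6 = 12/6 = 2
te_Drywall = (1 + 4·5 + 9)/6 = 30/6 = 5
te_Painting = (5 + 4·6 + 13)/6 = 42/6 = 7

Forward pass:
ES_Foundation = 0; EF_Foundation = 7
ES_Framing = 0; EF_Framing = 14
ES_Roofing = 14; EF_Roofing = 14+4 = 18
ES_Electrical rough-in = max(EF_Foundation=7, EF_Framing=14) = 14; EF_Electrical rough-in = 14+6 = 20
ES_Plumbing rough-in = max(EF_Foundation=7, EF_Framing=14) = 14; EF_Plumbing rough-in = 14+4 = 18
ES_HVAC install = 18; EF_HVAC install = 18+12 = 30
ES_Insulation = 20; EF_Insulation = 20+2 = 22
ES_Drywall = max(EF_Roofing=18, EF_Plumbing rough-in=18) = 18; EF_Drywall = 18+5 = 23
ES_Painting = max(EF_Plumbing rough-in=18, EF_HVAC install=30, EF_Insulation=22, EF_Drywall=23) = 30; EF_Painting = 30+7 = 37
Expected project duration μ = 37 hours. Critical path: Framing → Roofing → HVAC install → Painting.

37 hours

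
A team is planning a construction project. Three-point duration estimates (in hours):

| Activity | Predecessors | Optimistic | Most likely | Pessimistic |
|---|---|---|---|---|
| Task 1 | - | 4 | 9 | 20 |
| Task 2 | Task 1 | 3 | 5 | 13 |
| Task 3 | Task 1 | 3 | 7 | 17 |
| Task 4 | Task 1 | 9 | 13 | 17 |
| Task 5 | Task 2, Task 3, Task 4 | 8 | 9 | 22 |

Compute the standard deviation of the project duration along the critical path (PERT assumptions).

3.79 hours

te_Task 1 = (4 + 4·9 + 20)/6 = 60/6 = 10; σ²_Task 1 = ((20−4)/6)² = 7.111
te_Task 2 = (3 + 4·5 + 13)/6 = 36/6 = 6; σ²_Task 2 = ((13−3)/6)² = 2.778
te_Task 3 = (3 + 4·7 + 17)/6 = 48/6 = 8; σ²_Task 3 = ((17−3)/6)² = 5.444
te_Task 4 = (9 + 4·13 + 17)/6 = 78/6 = 13; σ²_Task 4 = ((17−9)/6)² = 1.778
te_Task 5 = (8 + 4·9 + 22)/6 = 66/6 = 11; σ²_Task 5 = ((22−8)/6)² = 5.444

Forward pass:
ES_Task 1 = 0; EF_Task 1 = 10
ES_Task 2 = 10; EF_Task 2 = 10+6 = 16
ES_Task 3 = 10; EF_Task 3 = 10+8 = 18
ES_Task 4 = 10; EF_Task 4 = 10+13 = 23
ES_Task 5 = max(EF_Task 2=16, EF_Task 3=18, EF_Task 4=23) = 23; EF_Task 5 = 23+11 = 34
Expected project duration μ = 34 hours. Critical path: Task 1 → Task 4 → Task 5.

Variance along critical path = 7.111 + 1.778 + 5.444 = 14.333
σ = √14.333 = 3.786 hours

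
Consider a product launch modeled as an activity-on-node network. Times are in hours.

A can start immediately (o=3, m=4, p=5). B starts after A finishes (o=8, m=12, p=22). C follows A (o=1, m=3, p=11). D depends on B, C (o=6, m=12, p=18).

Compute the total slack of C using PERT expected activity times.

9 hours

te_A = (3 + 4·4 + 5)/6 = 24/6 = 4
te_B = (8 + 4·12 + 22)/6 = 78/6 = 13
te_C = (1 + 4·3 + 11)/6 = 24/6 = 4
te_D = (6 + 4·12 + 18)/6 = 72/6 = 12

Forward pass:
ES_A = 0; EF_A = 4
ES_B = 4; EF_B = 4+13 = 17
ES_C = 4; EF_C = 4+4 = 8
ES_D = max(EF_B=17, EF_C=8) = 17; EF_D = 17+12 = 29
Expected project duration μ = 29 hours. Critical path: A → B → D.

Backward pass:
LF_D = 29; LS_D = 29−12 = 17
LF_C = LS_D = 17; LS_C = 17−4 = 13
LF_B = LS_D = 17; LS_B = 17−13 = 4
LF_A = min(LS_B=4, LS_C=13) = 4; LS_A = 4−4 = 0
Slack_C = LS_C − ES_C = 13 − 4 = 9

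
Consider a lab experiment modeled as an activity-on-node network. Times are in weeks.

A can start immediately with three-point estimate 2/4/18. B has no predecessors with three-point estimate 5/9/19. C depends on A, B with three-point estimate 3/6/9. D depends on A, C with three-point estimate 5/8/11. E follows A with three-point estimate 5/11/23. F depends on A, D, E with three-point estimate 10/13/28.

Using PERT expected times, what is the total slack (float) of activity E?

6 weeks

te_A = (2 + 4·4 + 18)/6 = 36/6 = 6
te_B = (5 + 4·9 + 19)/6 = 60/6 = 10
te_C = (3 + 4·6 + 9)/6 = 36/6 = 6
te_D = (5 + 4·8 + 11)/6 = 48/6 = 8
te_E = (5 + 4·11 + 23)/6 = 72/6 = 12
te_F = (10 + 4·13 + 28)/6 = 90/6 = 15

Forward pass:
ES_A = 0; EF_A = 6
ES_B = 0; EF_B = 10
ES_C = max(EF_A=6, EF_B=10) = 10; EF_C = 10+6 = 16
ES_D = max(EF_A=6, EF_C=16) = 16; EF_D = 16+8 = 24
ES_E = 6; EF_E = 6+12 = 18
ES_F = max(EF_A=6, EF_D=24, EF_E=18) = 24; EF_F = 24+15 = 39
Expected project duration μ = 39 weeks. Critical path: B → C → D → F.

Backward pass:
LF_F = 39; LS_F = 39−15 = 24
LF_E = LS_F = 24; LS_E = 24−12 = 12
LF_D = LS_F = 24; LS_D = 24−8 = 16
LF_C = LS_D = 16; LS_C = 16−6 = 10
LF_B = LS_C = 10; LS_B = 10−10 = 0
LF_A = min(LS_C=10, LS_D=16, LS_E=12, LS_F=24) = 10; LS_A = 10−6 = 4
Slack_E = LS_E − ES_E = 12 − 6 = 6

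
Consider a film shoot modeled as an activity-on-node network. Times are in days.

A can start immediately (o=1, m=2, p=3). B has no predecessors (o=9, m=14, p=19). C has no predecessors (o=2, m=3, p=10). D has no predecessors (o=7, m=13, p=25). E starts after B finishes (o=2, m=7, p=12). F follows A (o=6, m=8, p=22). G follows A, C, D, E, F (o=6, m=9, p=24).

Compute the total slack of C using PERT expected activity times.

te_A = (1 + 4·2 + 3)/6 = 12/6 = 2
te_B = (9 + 4·14 + 19)/6 = 84/6 = 14
te_C = (2 + 4·3 + 10)/6 = 24/6 = 4
te_D = (7 + 4·13 + 25)/6 = 84/6 = 14
te_E = (2 + 4·7 + 12)/6 = 42/6 = 7
te_F = (6 + 4·8 + 22)/6 = 60/6 = 10
te_G = (6 + 4·9 + 24)/6 = 66/6 = 11

Forward pass:
ES_A = 0; EF_A = 2
ES_B = 0; EF_B = 14
ES_C = 0; EF_C = 4
ES_D = 0; EF_D = 14
ES_E = 14; EF_E = 14+7 = 21
ES_F = 2; EF_F = 2+10 = 12
ES_G = max(EF_A=2, EF_C=4, EF_D=14, EF_E=21, EF_F=12) = 21; EF_G = 21+11 = 32
Expected project duration μ = 32 days. Critical path: B → E → G.

Backward pass:
LF_G = 32; LS_G = 32−11 = 21
LF_F = LS_G = 21; LS_F = 21−10 = 11
LF_E = LS_G = 21; LS_E = 21−7 = 14
LF_D = LS_G = 21; LS_D = 21−14 = 7
LF_C = LS_G = 21; LS_C = 21−4 = 17
LF_B = LS_E = 14; LS_B = 14−14 = 0
LF_A = min(LS_F=11, LS_G=21) = 11; LS_A = 11−2 = 9
Slack_C = LS_C − ES_C = 17 − 0 = 17

17 days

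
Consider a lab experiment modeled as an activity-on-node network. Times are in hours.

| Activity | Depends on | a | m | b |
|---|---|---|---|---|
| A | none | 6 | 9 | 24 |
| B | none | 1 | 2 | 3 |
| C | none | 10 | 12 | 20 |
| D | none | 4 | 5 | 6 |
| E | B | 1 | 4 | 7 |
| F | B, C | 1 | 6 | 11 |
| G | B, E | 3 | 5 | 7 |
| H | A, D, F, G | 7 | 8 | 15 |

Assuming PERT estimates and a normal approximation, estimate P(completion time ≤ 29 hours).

0.644

te_A = (6 + 4·9 + 24)/6 = 66/6 = 11; σ²_A = ((24−6)/6)² = 9.000
te_B = (1 + 4·2 + 3)/6 = 12/6 = 2; σ²_B = ((3−1)/6)² = 0.111
te_C = (10 + 4·12 + 20)/6 = 78/6 = 13; σ²_C = ((20−10)/6)² = 2.778
te_D = (4 + 4·5 + 6)/6 = 30/6 = 5; σ²_D = ((6−4)/6)² = 0.111
te_E = (1 + 4·4 + 7)/6 = 24/6 = 4; σ²_E = ((7−1)/6)² = 1.000
te_F = (1 + 4·6 + 11)/6 = 36/6 = 6; σ²_F = ((11−1)/6)² = 2.778
te_G = (3 + 4·5 + 7)/6 = 30/6 = 5; σ²_G = ((7−3)/6)² = 0.444
te_H = (7 + 4·8 + 15)/6 = 54/6 = 9; σ²_H = ((15−7)/6)² = 1.778

Forward pass:
ES_A = 0; EF_A = 11
ES_B = 0; EF_B = 2
ES_C = 0; EF_C = 13
ES_D = 0; EF_D = 5
ES_E = 2; EF_E = 2+4 = 6
ES_F = max(EF_B=2, EF_C=13) = 13; EF_F = 13+6 = 19
ES_G = max(EF_B=2, EF_E=6) = 6; EF_G = 6+5 = 11
ES_H = max(EF_A=11, EF_D=5, EF_F=19, EF_G=11) = 19; EF_H = 19+9 = 28
Expected project duration μ = 28 hours. Critical path: C → F → H.

Variance along critical path = 2.778 + 2.778 + 1.778 = 7.333; σ = √7.333 = 2.708 hours.
Z = (29 − 28) / 2.708 = 0.369
P(T ≤ 29) = Φ(0.369) ≈ 0.644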